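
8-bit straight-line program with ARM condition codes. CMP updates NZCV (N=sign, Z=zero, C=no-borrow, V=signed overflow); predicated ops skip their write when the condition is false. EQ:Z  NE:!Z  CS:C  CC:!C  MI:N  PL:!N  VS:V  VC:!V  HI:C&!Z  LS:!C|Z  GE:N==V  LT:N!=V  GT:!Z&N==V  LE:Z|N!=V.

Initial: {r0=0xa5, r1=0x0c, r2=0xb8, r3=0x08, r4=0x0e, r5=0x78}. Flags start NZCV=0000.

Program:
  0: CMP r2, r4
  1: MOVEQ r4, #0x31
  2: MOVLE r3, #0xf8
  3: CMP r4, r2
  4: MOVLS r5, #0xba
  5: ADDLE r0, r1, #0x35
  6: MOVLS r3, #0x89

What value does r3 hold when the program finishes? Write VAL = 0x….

[0] flags=1010 → (cmp)
[1] flags=1010 EQ?F → skip
[2] flags=1010 LE?T → r3=0xf8
[3] flags=0000 → (cmp)
[4] flags=0000 LS?T → r5=0xba
[5] flags=0000 LE?F → skip
[6] flags=0000 LS?T → r3=0x89

VAL = 0x89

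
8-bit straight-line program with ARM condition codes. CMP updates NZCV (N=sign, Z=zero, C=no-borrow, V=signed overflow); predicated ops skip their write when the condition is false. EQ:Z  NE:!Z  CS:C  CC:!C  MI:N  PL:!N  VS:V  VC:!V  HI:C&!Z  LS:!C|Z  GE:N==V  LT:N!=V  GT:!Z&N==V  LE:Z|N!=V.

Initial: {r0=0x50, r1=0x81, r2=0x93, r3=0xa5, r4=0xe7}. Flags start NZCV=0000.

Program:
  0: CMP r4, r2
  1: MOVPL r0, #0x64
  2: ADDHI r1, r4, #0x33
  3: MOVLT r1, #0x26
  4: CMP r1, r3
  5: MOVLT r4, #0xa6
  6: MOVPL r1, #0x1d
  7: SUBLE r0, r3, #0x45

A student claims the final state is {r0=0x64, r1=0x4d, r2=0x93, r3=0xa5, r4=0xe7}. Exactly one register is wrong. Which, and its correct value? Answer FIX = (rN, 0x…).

FIX = (r1, 0x1d)

[0] flags=0010 → (cmp)
[1] flags=0010 PL?T → r0=0x64
[2] flags=0010 HI?T → r1=0x1a
[3] flags=0010 LT?F → skip
[4] flags=0000 → (cmp)
[5] flags=0000 LT?F → skip
[6] flags=0000 PL?T → r1=0x1d
[7] flags=0000 LE?F → skip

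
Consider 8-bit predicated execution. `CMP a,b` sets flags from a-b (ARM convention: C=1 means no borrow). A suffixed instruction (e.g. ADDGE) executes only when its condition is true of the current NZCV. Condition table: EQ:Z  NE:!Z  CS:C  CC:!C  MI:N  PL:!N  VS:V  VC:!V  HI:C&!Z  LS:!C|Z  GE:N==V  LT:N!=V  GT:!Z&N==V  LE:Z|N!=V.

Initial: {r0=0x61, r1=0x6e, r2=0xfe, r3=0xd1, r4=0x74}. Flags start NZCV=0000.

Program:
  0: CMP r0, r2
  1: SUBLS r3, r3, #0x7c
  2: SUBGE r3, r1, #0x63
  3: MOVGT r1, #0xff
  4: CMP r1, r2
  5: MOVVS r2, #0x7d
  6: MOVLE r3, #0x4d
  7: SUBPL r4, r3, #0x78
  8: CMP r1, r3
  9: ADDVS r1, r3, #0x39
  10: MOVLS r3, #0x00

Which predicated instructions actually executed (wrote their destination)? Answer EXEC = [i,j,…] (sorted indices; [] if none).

EXEC = [1,2,3,7]

0: ✓ CMP  NZCV=0000
1: ✓ SUBLS  r3←0x55
2: ✓ SUBGE  r3←0x0b
3: ✓ MOVGT  r1←0xff
4: ✓ CMP  NZCV=0010
5: · MOVVS
6: · MOVLE
7: ✓ SUBPL  r4←0x93
8: ✓ CMP  NZCV=1010
9: · ADDVS
10: · MOVLS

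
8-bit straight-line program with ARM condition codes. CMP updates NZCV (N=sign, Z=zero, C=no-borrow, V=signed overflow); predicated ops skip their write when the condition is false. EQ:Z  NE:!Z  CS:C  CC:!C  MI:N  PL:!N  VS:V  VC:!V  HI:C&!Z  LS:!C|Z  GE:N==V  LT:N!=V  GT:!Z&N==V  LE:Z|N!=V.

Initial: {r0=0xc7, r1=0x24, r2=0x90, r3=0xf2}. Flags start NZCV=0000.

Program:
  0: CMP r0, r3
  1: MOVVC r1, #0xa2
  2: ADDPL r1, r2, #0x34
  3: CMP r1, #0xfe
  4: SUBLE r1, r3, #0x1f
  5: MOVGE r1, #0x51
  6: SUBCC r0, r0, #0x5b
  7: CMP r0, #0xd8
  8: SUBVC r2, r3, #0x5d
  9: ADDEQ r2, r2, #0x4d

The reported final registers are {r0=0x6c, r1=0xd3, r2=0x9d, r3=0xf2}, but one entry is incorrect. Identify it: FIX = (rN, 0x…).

FIX = (r2, 0x90)

0: ✓ CMP  NZCV=1000
1: ✓ MOVVC  r1←0xa2
2: · ADDPL
3: ✓ CMP  NZCV=1000
4: ✓ SUBLE  r1←0xd3
5: · MOVGE
6: ✓ SUBCC  r0←0x6c
7: ✓ CMP  NZCV=1001
8: · SUBVC
9: · ADDEQ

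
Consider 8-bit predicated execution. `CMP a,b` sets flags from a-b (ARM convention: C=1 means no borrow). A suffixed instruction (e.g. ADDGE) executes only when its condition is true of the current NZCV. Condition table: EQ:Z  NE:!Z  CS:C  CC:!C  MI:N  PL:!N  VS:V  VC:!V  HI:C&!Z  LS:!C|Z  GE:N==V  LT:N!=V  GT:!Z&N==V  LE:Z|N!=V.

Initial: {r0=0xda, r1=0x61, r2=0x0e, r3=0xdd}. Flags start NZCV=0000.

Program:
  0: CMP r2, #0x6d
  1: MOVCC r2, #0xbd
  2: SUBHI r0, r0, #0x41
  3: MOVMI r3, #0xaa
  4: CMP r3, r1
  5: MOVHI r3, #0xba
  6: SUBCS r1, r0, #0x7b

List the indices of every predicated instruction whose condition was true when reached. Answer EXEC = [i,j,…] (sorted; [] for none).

EXEC = [1,3,5,6]

[0] flags=1000 → (cmp)
[1] flags=1000 CC?T → r2=0xbd
[2] flags=1000 HI?F → skip
[3] flags=1000 MI?T → r3=0xaa
[4] flags=0011 → (cmp)
[5] flags=0011 HI?T → r3=0xba
[6] flags=0011 CS?T → r1=0x5f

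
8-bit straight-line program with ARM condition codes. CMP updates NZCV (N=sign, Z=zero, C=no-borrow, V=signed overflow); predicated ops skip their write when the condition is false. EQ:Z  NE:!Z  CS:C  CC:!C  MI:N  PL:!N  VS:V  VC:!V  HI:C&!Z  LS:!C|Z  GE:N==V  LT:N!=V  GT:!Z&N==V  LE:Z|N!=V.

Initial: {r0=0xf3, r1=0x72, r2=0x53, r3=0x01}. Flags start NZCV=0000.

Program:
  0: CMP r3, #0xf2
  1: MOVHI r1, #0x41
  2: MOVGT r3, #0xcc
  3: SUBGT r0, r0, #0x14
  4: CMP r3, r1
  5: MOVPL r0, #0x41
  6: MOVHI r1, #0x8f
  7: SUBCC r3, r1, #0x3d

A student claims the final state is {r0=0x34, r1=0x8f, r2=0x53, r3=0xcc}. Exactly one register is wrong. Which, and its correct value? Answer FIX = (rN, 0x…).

[0] flags=0000 → (cmp)
[1] flags=0000 HI?F → skip
[2] flags=0000 GT?T → r3=0xcc
[3] flags=0000 GT?T → r0=0xdf
[4] flags=0011 → (cmp)
[5] flags=0011 PL?T → r0=0x41
[6] flags=0011 HI?T → r1=0x8f
[7] flags=0011 CC?F → skip

FIX = (r0, 0x41)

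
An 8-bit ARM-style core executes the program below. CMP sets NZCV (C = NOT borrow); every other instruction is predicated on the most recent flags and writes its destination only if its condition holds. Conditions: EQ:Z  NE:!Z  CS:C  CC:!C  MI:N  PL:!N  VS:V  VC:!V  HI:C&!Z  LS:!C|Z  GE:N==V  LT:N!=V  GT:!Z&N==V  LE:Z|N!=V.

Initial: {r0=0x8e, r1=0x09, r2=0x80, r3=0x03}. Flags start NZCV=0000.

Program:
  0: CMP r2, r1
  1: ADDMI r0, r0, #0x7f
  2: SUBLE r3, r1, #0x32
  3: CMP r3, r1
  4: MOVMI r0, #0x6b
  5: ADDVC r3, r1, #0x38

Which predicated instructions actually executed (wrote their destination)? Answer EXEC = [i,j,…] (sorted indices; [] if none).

0: ✓ CMP  NZCV=0011
1: · ADDMI
2: ✓ SUBLE  r3←0xd7
3: ✓ CMP  NZCV=1010
4: ✓ MOVMI  r0←0x6b
5: ✓ ADDVC  r3←0x41

EXEC = [2,4,5]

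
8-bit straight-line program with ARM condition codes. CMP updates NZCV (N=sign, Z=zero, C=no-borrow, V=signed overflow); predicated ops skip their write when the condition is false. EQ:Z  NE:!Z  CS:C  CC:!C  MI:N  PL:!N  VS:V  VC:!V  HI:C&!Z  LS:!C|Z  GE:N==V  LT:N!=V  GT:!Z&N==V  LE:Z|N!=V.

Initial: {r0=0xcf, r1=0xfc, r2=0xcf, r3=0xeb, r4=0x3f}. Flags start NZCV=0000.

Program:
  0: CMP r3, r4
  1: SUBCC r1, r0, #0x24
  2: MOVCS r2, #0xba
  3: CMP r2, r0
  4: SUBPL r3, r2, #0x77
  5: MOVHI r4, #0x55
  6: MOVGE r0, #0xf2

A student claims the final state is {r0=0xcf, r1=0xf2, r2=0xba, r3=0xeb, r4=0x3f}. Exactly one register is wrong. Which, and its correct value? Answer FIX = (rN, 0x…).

0: ✓ CMP  NZCV=1010
1: · SUBCC
2: ✓ MOVCS  r2←0xba
3: ✓ CMP  NZCV=1000
4: · SUBPL
5: · MOVHI
6: · MOVGE

FIX = (r1, 0xfc)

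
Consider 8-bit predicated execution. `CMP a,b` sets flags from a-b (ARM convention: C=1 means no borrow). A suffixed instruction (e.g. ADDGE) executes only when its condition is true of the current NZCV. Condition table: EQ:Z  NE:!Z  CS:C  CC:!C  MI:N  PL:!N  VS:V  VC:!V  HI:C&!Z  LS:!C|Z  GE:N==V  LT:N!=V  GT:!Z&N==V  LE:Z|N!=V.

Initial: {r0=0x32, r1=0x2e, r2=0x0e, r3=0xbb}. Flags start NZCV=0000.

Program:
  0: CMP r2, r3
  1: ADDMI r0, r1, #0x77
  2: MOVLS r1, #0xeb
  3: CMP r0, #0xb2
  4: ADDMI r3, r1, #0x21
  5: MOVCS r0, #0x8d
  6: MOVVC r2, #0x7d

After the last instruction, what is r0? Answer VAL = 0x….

0: ✓ CMP  NZCV=0000
1: · ADDMI
2: ✓ MOVLS  r1←0xeb
3: ✓ CMP  NZCV=1001
4: ✓ ADDMI  r3←0x0c
5: · MOVCS
6: · MOVVC

VAL = 0x32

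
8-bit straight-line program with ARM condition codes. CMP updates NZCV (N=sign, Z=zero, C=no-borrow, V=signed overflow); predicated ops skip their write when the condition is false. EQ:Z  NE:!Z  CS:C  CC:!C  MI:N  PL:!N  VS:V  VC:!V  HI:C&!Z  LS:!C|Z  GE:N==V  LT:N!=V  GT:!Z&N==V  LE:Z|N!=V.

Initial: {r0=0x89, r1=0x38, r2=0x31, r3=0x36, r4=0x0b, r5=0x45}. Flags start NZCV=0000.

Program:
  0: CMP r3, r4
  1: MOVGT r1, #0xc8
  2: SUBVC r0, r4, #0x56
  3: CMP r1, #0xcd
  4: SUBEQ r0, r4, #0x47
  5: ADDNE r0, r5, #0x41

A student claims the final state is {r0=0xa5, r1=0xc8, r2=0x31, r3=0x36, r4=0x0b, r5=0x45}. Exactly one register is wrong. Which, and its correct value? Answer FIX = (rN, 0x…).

FIX = (r0, 0x86)

0: ✓ CMP  NZCV=0010
1: ✓ MOVGT  r1←0xc8
2: ✓ SUBVC  r0←0xb5
3: ✓ CMP  NZCV=1000
4: · SUBEQ
5: ✓ ADDNE  r0←0x86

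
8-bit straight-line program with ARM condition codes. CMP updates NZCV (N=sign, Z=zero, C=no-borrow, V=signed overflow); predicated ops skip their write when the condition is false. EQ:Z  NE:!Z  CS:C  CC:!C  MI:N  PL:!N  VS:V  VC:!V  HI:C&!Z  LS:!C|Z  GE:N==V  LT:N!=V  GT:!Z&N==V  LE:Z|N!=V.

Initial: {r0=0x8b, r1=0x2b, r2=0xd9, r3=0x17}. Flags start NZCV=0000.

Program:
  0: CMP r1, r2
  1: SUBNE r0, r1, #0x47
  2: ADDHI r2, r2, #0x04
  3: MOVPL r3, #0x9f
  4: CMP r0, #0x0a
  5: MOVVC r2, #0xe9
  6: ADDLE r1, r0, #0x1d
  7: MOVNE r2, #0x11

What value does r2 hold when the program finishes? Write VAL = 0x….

0: ✓ CMP  NZCV=0000
1: ✓ SUBNE  r0←0xe4
2: · ADDHI
3: ✓ MOVPL  r3←0x9f
4: ✓ CMP  NZCV=1010
5: ✓ MOVVC  r2←0xe9
6: ✓ ADDLE  r1←0x01
7: ✓ MOVNE  r2←0x11

VAL = 0x11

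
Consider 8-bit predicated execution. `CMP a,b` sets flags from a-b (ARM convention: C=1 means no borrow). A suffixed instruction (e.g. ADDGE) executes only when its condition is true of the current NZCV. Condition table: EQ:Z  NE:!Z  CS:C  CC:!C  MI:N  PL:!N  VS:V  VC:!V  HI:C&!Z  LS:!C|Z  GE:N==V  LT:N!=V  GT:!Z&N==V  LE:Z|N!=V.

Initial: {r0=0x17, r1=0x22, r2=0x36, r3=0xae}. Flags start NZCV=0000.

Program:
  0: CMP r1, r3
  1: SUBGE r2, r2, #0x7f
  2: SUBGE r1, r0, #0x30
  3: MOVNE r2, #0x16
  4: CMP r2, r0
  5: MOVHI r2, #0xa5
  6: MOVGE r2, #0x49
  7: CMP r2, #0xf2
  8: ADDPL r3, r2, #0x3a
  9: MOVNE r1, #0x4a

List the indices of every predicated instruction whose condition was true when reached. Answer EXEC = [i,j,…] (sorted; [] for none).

EXEC = [1,2,3,8,9]

0: ✓ CMP  NZCV=0000
1: ✓ SUBGE  r2←0xb7
2: ✓ SUBGE  r1←0xe7
3: ✓ MOVNE  r2←0x16
4: ✓ CMP  NZCV=1000
5: · MOVHI
6: · MOVGE
7: ✓ CMP  NZCV=0000
8: ✓ ADDPL  r3←0x50
9: ✓ MOVNE  r1←0x4a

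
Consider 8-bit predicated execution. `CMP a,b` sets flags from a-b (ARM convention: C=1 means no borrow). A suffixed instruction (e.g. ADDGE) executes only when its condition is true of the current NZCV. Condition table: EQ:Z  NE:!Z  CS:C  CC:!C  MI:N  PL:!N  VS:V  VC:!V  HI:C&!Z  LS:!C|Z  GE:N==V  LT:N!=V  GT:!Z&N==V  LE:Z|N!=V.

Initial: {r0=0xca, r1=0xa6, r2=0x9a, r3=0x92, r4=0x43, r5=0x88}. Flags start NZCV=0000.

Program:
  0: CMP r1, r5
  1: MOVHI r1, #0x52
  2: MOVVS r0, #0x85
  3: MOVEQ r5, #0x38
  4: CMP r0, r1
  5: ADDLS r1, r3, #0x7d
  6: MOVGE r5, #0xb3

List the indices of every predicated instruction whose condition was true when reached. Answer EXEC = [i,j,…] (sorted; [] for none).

[0] flags=0010 → (cmp)
[1] flags=0010 HI?T → r1=0x52
[2] flags=0010 VS?F → skip
[3] flags=0010 EQ?F → skip
[4] flags=0011 → (cmp)
[5] flags=0011 LS?F → skip
[6] flags=0011 GE?F → skip

EXEC = [1]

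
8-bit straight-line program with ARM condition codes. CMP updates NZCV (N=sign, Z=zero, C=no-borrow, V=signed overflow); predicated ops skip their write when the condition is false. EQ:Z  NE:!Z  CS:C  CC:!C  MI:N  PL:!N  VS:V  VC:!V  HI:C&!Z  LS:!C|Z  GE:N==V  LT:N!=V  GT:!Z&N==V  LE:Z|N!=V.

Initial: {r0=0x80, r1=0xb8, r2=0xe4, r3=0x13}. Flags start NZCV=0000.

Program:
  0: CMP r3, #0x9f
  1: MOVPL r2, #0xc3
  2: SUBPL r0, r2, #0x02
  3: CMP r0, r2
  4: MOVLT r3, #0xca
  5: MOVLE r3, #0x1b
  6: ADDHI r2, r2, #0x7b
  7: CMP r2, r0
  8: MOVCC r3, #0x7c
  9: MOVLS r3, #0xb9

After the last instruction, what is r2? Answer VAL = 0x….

0: ✓ CMP  NZCV=0000
1: ✓ MOVPL  r2←0xc3
2: ✓ SUBPL  r0←0xc1
3: ✓ CMP  NZCV=1000
4: ✓ MOVLT  r3←0xca
5: ✓ MOVLE  r3←0x1b
6: · ADDHI
7: ✓ CMP  NZCV=0010
8: · MOVCC
9: · MOVLS

VAL = 0xc3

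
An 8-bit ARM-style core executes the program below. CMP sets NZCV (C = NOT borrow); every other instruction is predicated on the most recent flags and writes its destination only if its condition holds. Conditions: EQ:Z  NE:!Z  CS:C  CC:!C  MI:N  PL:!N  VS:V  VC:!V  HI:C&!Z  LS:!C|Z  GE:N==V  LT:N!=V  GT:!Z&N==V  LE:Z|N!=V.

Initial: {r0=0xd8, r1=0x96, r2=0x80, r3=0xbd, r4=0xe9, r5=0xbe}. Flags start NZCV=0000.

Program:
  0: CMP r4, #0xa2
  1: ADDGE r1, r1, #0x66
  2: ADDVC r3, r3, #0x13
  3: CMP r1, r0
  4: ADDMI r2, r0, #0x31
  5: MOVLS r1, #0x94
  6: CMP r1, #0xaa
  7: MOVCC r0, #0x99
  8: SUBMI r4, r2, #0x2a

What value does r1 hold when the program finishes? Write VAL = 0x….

[0] flags=0010 → (cmp)
[1] flags=0010 GE?T → r1=0xfc
[2] flags=0010 VC?T → r3=0xd0
[3] flags=0010 → (cmp)
[4] flags=0010 MI?F → skip
[5] flags=0010 LS?F → skip
[6] flags=0010 → (cmp)
[7] flags=0010 CC?F → skip
[8] flags=0010 MI?F → skip

VAL = 0xfc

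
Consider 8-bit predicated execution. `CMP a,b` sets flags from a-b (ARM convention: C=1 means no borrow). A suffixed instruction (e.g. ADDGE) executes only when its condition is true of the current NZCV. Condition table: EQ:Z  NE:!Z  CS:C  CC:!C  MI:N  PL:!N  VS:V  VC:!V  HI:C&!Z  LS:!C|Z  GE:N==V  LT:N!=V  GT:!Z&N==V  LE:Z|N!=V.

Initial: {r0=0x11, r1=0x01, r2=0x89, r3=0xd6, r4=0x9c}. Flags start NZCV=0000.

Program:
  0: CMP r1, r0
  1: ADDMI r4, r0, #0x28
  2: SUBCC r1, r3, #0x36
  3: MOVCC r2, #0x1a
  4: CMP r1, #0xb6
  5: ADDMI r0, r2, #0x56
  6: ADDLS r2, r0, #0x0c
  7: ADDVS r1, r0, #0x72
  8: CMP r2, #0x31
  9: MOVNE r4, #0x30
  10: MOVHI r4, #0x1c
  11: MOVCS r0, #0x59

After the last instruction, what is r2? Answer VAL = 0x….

VAL = 0x7c

[0] flags=1000 → (cmp)
[1] flags=1000 MI?T → r4=0x39
[2] flags=1000 CC?T → r1=0xa0
[3] flags=1000 CC?T → r2=0x1a
[4] flags=1000 → (cmp)
[5] flags=1000 MI?T → r0=0x70
[6] flags=1000 LS?T → r2=0x7c
[7] flags=1000 VS?F → skip
[8] flags=0010 → (cmp)
[9] flags=0010 NE?T → r4=0x30
[10] flags=0010 HI?T → r4=0x1c
[11] flags=0010 CS?T → r0=0x59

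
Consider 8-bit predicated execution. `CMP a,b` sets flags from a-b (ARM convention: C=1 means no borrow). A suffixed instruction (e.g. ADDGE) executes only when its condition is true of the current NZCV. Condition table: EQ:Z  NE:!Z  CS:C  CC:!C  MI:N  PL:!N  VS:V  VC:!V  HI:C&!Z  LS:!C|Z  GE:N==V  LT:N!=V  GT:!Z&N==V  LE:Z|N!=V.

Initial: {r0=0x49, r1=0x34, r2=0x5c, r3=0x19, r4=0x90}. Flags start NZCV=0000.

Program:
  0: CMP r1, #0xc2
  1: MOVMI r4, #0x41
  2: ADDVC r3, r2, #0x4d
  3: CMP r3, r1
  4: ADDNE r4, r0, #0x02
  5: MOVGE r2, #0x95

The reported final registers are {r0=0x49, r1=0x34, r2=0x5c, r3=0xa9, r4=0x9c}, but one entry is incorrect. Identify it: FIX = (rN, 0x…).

FIX = (r4, 0x4b)

[0] flags=0000 → (cmp)
[1] flags=0000 MI?F → skip
[2] flags=0000 VC?T → r3=0xa9
[3] flags=0011 → (cmp)
[4] flags=0011 NE?T → r4=0x4b
[5] flags=0011 GE?F → skip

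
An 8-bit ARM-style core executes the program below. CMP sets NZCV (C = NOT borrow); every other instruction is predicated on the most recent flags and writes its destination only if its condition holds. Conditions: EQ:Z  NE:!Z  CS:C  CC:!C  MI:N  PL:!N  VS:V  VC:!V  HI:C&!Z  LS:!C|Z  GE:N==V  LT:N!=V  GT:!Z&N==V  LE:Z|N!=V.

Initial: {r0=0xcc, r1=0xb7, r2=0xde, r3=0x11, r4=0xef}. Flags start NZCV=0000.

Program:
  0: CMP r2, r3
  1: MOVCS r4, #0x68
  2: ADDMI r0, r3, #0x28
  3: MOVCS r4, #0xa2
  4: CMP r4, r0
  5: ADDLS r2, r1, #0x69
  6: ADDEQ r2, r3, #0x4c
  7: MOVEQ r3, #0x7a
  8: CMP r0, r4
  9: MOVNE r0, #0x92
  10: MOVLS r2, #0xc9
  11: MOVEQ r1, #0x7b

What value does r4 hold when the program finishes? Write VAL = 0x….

VAL = 0xa2

0: ✓ CMP  NZCV=1010
1: ✓ MOVCS  r4←0x68
2: ✓ ADDMI  r0←0x39
3: ✓ MOVCS  r4←0xa2
4: ✓ CMP  NZCV=0011
5: · ADDLS
6: · ADDEQ
7: · MOVEQ
8: ✓ CMP  NZCV=1001
9: ✓ MOVNE  r0←0x92
10: ✓ MOVLS  r2←0xc9
11: · MOVEQ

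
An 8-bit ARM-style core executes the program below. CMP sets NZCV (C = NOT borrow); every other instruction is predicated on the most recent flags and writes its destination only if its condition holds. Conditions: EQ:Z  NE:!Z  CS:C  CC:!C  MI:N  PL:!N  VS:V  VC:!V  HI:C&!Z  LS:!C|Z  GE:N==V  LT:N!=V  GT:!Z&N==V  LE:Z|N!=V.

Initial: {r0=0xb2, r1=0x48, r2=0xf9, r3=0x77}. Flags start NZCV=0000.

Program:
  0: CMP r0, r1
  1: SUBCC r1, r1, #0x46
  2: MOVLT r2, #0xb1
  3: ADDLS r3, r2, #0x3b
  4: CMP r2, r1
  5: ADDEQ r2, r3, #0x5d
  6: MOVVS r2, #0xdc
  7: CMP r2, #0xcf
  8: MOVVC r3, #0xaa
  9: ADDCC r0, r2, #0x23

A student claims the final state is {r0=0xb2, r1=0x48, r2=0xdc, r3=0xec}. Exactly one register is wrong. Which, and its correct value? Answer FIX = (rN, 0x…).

0: ✓ CMP  NZCV=0011
1: · SUBCC
2: ✓ MOVLT  r2←0xb1
3: · ADDLS
4: ✓ CMP  NZCV=0011
5: · ADDEQ
6: ✓ MOVVS  r2←0xdc
7: ✓ CMP  NZCV=0010
8: ✓ MOVVC  r3←0xaa
9: · ADDCC

FIX = (r3, 0xaa)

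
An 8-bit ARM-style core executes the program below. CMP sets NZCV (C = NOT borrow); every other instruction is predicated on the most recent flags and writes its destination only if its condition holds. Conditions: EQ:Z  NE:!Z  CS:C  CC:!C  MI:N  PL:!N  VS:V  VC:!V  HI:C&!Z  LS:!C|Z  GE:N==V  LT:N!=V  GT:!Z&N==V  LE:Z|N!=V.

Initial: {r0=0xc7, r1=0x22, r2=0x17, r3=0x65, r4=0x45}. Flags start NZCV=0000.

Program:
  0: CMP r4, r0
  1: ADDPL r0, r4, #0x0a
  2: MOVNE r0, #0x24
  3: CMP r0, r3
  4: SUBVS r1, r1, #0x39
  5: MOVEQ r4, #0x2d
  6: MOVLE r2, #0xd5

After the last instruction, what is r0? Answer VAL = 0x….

0: ✓ CMP  NZCV=0000
1: ✓ ADDPL  r0←0x4f
2: ✓ MOVNE  r0←0x24
3: ✓ CMP  NZCV=1000
4: · SUBVS
5: · MOVEQ
6: ✓ MOVLE  r2←0xd5

VAL = 0x24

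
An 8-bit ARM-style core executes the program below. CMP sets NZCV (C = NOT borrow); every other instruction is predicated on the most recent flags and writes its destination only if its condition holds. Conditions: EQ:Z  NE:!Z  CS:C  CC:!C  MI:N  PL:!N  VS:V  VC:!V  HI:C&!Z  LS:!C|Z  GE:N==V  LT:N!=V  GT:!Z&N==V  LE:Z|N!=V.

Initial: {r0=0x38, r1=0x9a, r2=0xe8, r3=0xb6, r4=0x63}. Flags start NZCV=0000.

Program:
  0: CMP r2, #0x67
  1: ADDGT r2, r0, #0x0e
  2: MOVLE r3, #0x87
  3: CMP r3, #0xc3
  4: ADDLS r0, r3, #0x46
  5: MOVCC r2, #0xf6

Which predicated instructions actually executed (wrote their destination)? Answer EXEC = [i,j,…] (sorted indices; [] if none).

[0] flags=1010 → (cmp)
[1] flags=1010 GT?F → skip
[2] flags=1010 LE?T → r3=0x87
[3] flags=1000 → (cmp)
[4] flags=1000 LS?T → r0=0xcd
[5] flags=1000 CC?T → r2=0xf6

EXEC = [2,4,5]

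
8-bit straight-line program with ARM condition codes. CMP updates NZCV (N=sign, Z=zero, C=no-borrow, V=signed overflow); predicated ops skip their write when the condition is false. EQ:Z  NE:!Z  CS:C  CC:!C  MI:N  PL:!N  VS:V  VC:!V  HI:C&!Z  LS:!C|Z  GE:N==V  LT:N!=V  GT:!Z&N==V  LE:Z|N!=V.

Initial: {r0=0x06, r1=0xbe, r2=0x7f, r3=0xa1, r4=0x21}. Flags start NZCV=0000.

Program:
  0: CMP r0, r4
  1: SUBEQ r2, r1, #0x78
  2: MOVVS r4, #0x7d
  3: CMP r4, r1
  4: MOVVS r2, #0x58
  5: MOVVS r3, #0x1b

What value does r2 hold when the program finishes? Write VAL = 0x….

0: ✓ CMP  NZCV=1000
1: · SUBEQ
2: · MOVVS
3: ✓ CMP  NZCV=0000
4: · MOVVS
5: · MOVVS

VAL = 0x7f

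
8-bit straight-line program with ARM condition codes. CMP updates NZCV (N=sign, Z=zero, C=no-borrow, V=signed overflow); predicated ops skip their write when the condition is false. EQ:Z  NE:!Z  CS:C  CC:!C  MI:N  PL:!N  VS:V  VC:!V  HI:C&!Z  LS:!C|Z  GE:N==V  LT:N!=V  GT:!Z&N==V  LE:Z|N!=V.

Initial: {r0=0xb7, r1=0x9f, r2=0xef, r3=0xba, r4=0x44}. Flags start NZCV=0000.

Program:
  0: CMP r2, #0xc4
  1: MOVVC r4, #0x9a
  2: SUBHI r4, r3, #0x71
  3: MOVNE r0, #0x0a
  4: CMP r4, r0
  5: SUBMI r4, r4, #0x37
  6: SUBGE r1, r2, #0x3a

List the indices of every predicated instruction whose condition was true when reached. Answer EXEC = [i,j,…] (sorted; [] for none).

EXEC = [1,2,3,6]

0: ✓ CMP  NZCV=0010
1: ✓ MOVVC  r4←0x9a
2: ✓ SUBHI  r4←0x49
3: ✓ MOVNE  r0←0x0a
4: ✓ CMP  NZCV=0010
5: · SUBMI
6: ✓ SUBGE  r1←0xb5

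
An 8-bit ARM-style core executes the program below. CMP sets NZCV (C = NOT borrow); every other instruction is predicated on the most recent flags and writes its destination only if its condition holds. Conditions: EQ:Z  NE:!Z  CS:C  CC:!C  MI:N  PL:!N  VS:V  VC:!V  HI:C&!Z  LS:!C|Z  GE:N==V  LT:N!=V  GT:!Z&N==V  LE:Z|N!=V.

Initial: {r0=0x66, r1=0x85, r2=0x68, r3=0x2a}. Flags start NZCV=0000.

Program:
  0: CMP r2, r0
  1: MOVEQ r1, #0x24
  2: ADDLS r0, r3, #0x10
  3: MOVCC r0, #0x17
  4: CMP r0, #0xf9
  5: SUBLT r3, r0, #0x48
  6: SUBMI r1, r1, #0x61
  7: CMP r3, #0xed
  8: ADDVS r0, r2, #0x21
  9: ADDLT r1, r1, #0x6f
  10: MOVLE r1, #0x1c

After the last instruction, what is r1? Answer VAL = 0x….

[0] flags=0010 → (cmp)
[1] flags=0010 EQ?F → skip
[2] flags=0010 LS?F → skip
[3] flags=0010 CC?F → skip
[4] flags=0000 → (cmp)
[5] flags=0000 LT?F → skip
[6] flags=0000 MI?F → skip
[7] flags=0000 → (cmp)
[8] flags=0000 VS?F → skip
[9] flags=0000 LT?F → skip
[10] flags=0000 LE?F → skip

VAL = 0x85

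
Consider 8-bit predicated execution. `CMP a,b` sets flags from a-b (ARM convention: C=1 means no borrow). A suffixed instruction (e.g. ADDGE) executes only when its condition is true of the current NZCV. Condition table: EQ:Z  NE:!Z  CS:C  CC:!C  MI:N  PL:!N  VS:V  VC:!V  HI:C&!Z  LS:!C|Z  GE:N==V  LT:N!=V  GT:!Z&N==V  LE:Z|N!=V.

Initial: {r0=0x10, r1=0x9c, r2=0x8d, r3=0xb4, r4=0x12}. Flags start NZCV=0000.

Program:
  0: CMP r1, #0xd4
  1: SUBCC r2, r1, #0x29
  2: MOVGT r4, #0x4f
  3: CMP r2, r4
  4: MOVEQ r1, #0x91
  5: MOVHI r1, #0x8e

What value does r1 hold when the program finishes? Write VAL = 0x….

VAL = 0x8e

[0] flags=1000 → (cmp)
[1] flags=1000 CC?T → r2=0x73
[2] flags=1000 GT?F → skip
[3] flags=0010 → (cmp)
[4] flags=0010 EQ?F → skip
[5] flags=0010 HI?T → r1=0x8e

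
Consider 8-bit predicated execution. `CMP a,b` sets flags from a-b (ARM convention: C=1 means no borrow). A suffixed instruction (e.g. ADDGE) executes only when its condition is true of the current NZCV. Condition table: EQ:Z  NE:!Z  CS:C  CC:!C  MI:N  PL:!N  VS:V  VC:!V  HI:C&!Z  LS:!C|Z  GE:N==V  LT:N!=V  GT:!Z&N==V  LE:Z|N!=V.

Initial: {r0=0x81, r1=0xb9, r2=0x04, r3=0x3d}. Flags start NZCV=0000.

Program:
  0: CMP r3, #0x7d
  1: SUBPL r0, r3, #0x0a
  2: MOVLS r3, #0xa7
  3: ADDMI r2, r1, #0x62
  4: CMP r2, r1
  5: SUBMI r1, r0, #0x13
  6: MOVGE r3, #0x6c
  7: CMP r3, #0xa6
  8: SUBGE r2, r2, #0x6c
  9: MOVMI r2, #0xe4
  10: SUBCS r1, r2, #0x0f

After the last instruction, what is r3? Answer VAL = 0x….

VAL = 0x6c

[0] flags=1000 → (cmp)
[1] flags=1000 PL?F → skip
[2] flags=1000 LS?T → r3=0xa7
[3] flags=1000 MI?T → r2=0x1b
[4] flags=0000 → (cmp)
[5] flags=0000 MI?F → skip
[6] flags=0000 GE?T → r3=0x6c
[7] flags=1001 → (cmp)
[8] flags=1001 GE?T → r2=0xaf
[9] flags=1001 MI?T → r2=0xe4
[10] flags=1001 CS?F → skip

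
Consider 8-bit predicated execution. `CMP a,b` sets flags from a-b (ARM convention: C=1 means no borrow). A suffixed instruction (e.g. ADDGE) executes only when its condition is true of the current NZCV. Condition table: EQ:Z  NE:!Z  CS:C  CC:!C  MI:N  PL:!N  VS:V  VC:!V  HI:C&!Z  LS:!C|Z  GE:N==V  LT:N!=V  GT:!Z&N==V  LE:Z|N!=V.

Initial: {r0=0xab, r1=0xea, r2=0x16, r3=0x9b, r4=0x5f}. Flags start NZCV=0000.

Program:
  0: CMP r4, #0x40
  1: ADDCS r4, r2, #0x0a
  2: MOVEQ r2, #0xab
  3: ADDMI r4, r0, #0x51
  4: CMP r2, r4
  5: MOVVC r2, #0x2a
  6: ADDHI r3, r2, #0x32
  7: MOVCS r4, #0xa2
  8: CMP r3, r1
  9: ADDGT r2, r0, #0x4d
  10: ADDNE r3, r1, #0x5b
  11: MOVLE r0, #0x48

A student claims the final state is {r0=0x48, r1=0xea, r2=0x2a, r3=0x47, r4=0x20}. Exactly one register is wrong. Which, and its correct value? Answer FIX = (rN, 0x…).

0: ✓ CMP  NZCV=0010
1: ✓ ADDCS  r4←0x20
2: · MOVEQ
3: · ADDMI
4: ✓ CMP  NZCV=1000
5: ✓ MOVVC  r2←0x2a
6: · ADDHI
7: · MOVCS
8: ✓ CMP  NZCV=1000
9: · ADDGT
10: ✓ ADDNE  r3←0x45
11: ✓ MOVLE  r0←0x48

FIX = (r3, 0x45)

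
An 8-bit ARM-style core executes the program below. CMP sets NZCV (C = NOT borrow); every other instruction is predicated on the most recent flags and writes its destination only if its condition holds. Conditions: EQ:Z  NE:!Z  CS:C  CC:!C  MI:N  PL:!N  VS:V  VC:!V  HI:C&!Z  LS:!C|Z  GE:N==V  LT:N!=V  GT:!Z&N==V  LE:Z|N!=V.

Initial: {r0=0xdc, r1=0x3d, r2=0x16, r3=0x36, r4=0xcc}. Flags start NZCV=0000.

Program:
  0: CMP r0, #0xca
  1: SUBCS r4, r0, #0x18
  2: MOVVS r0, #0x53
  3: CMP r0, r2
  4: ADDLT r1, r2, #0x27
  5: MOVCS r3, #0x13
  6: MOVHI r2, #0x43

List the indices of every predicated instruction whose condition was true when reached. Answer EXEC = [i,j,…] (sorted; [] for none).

EXEC = [1,4,5,6]

0: ✓ CMP  NZCV=0010
1: ✓ SUBCS  r4←0xc4
2: · MOVVS
3: ✓ CMP  NZCV=1010
4: ✓ ADDLT  r1←0x3d
5: ✓ MOVCS  r3←0x13
6: ✓ MOVHI  r2←0x43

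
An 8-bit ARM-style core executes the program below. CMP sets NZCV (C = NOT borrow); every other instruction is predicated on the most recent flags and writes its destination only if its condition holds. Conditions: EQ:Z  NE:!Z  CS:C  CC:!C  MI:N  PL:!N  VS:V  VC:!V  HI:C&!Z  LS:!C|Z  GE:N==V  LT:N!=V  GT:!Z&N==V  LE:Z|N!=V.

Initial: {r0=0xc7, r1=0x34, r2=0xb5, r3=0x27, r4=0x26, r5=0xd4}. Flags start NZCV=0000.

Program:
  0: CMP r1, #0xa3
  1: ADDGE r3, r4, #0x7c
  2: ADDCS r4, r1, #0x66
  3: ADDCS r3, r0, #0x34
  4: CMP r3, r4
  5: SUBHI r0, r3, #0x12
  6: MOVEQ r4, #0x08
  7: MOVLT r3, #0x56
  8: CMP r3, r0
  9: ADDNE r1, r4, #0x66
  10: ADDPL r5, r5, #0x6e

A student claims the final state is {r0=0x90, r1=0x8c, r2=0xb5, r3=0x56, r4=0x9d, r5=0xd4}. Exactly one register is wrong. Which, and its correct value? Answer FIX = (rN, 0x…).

FIX = (r4, 0x26)

0: ✓ CMP  NZCV=1001
1: ✓ ADDGE  r3←0xa2
2: · ADDCS
3: · ADDCS
4: ✓ CMP  NZCV=0011
5: ✓ SUBHI  r0←0x90
6: · MOVEQ
7: ✓ MOVLT  r3←0x56
8: ✓ CMP  NZCV=1001
9: ✓ ADDNE  r1←0x8c
10: · ADDPL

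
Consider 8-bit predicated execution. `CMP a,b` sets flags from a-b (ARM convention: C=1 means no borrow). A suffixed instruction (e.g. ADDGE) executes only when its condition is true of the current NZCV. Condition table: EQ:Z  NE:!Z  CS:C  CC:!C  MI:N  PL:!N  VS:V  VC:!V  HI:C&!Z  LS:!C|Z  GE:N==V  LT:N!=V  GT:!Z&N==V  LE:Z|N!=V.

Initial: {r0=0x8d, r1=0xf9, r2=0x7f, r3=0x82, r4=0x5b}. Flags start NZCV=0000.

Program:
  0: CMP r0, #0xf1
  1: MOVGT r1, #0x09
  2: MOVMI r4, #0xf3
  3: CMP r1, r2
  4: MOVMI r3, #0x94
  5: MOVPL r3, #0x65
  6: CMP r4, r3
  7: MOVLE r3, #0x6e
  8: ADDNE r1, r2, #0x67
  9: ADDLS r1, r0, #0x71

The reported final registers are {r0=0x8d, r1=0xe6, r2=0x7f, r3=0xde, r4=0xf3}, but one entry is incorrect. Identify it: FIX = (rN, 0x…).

FIX = (r3, 0x6e)

0: ✓ CMP  NZCV=1000
1: · MOVGT
2: ✓ MOVMI  r4←0xf3
3: ✓ CMP  NZCV=0011
4: · MOVMI
5: ✓ MOVPL  r3←0x65
6: ✓ CMP  NZCV=1010
7: ✓ MOVLE  r3←0x6e
8: ✓ ADDNE  r1←0xe6
9: · ADDLS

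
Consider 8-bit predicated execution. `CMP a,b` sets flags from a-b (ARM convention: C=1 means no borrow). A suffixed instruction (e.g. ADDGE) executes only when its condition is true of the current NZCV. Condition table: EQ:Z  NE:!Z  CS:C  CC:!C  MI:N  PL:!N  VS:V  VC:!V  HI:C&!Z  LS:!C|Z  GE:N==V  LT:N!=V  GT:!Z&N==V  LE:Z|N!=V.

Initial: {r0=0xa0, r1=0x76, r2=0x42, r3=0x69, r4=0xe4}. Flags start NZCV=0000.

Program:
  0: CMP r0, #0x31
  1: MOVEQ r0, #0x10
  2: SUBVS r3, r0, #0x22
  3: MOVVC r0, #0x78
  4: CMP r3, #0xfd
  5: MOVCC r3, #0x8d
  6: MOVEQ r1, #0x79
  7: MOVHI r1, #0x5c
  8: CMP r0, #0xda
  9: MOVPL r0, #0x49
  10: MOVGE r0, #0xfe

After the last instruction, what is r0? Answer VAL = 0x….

[0] flags=0011 → (cmp)
[1] flags=0011 EQ?F → skip
[2] flags=0011 VS?T → r3=0x7e
[3] flags=0011 VC?F → skip
[4] flags=1001 → (cmp)
[5] flags=1001 CC?T → r3=0x8d
[6] flags=1001 EQ?F → skip
[7] flags=1001 HI?F → skip
[8] flags=1000 → (cmp)
[9] flags=1000 PL?F → skip
[10] flags=1000 GE?F → skip

VAL = 0xa0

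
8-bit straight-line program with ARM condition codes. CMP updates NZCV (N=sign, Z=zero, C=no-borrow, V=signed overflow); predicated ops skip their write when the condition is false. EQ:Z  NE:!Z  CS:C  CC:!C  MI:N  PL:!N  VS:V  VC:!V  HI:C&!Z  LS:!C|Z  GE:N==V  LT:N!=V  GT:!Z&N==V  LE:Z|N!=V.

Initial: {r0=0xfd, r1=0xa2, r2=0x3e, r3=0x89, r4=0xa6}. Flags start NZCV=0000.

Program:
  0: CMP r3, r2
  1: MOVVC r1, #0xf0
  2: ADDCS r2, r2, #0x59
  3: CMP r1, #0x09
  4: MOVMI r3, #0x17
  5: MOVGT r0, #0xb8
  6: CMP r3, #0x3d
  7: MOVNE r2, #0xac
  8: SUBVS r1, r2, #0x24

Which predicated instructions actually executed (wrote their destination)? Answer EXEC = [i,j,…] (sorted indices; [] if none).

EXEC = [2,4,7]

0: ✓ CMP  NZCV=0011
1: · MOVVC
2: ✓ ADDCS  r2←0x97
3: ✓ CMP  NZCV=1010
4: ✓ MOVMI  r3←0x17
5: · MOVGT
6: ✓ CMP  NZCV=1000
7: ✓ MOVNE  r2←0xac
8: · SUBVS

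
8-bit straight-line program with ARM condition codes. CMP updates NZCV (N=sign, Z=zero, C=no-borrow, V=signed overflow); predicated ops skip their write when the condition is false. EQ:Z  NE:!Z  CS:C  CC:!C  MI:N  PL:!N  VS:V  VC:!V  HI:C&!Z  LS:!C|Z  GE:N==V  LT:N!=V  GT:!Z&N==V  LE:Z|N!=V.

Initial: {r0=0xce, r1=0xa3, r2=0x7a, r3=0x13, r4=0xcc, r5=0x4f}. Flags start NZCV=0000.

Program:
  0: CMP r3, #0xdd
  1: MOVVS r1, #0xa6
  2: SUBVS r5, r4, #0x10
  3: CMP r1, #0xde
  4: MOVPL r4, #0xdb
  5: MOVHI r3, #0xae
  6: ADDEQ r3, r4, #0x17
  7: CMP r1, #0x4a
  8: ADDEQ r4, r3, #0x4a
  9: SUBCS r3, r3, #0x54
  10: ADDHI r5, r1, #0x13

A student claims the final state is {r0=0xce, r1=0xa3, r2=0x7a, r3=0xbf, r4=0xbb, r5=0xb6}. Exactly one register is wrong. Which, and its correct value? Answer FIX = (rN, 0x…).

FIX = (r4, 0xcc)

0: ✓ CMP  NZCV=0000
1: · MOVVS
2: · SUBVS
3: ✓ CMP  NZCV=1000
4: · MOVPL
5: · MOVHI
6: · ADDEQ
7: ✓ CMP  NZCV=0011
8: · ADDEQ
9: ✓ SUBCS  r3←0xbf
10: ✓ ADDHI  r5←0xb6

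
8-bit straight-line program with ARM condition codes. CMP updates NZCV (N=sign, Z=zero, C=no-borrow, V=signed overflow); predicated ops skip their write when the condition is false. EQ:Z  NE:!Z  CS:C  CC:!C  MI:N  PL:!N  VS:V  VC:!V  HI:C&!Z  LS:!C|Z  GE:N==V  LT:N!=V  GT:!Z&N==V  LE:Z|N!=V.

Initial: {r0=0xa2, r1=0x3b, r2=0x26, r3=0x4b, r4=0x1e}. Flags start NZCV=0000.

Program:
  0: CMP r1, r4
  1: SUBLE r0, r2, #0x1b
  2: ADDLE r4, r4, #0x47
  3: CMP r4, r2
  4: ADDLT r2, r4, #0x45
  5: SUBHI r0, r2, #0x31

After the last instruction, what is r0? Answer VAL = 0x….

0: ✓ CMP  NZCV=0010
1: · SUBLE
2: · ADDLE
3: ✓ CMP  NZCV=1000
4: ✓ ADDLT  r2←0x63
5: · SUBHI

VAL = 0xa2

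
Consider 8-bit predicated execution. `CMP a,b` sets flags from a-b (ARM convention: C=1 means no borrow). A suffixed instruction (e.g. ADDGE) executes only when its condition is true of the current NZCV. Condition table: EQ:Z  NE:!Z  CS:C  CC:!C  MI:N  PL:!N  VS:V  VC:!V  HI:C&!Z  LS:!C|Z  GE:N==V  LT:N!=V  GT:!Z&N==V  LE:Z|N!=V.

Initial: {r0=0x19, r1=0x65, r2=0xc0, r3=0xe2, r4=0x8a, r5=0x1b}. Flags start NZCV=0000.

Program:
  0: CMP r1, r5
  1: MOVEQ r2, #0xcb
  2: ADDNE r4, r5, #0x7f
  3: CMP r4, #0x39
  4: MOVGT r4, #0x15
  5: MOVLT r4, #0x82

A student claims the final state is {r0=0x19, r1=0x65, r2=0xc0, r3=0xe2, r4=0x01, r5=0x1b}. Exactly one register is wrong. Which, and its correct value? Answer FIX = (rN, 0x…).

FIX = (r4, 0x82)

0: ✓ CMP  NZCV=0010
1: · MOVEQ
2: ✓ ADDNE  r4←0x9a
3: ✓ CMP  NZCV=0011
4: · MOVGT
5: ✓ MOVLT  r4←0x82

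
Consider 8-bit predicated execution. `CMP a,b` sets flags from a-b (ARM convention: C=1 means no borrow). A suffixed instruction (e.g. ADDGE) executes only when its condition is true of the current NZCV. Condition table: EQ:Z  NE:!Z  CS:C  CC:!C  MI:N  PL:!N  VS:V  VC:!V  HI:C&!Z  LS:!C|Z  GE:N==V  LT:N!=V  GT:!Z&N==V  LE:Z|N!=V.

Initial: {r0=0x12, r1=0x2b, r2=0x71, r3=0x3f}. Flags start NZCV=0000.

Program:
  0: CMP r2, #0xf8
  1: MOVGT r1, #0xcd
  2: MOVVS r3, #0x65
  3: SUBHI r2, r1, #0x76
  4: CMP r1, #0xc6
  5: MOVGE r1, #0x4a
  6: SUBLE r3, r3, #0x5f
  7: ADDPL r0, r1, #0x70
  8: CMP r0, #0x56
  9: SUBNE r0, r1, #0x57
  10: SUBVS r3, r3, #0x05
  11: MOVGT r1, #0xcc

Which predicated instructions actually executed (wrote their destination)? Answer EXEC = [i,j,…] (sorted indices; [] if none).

[0] flags=0000 → (cmp)
[1] flags=0000 GT?T → r1=0xcd
[2] flags=0000 VS?F → skip
[3] flags=0000 HI?F → skip
[4] flags=0010 → (cmp)
[5] flags=0010 GE?T → r1=0x4a
[6] flags=0010 LE?F → skip
[7] flags=0010 PL?T → r0=0xba
[8] flags=0011 → (cmp)
[9] flags=0011 NE?T → r0=0xf3
[10] flags=0011 VS?T → r3=0x3a
[11] flags=0011 GT?F → skip

EXEC = [1,5,7,9,10]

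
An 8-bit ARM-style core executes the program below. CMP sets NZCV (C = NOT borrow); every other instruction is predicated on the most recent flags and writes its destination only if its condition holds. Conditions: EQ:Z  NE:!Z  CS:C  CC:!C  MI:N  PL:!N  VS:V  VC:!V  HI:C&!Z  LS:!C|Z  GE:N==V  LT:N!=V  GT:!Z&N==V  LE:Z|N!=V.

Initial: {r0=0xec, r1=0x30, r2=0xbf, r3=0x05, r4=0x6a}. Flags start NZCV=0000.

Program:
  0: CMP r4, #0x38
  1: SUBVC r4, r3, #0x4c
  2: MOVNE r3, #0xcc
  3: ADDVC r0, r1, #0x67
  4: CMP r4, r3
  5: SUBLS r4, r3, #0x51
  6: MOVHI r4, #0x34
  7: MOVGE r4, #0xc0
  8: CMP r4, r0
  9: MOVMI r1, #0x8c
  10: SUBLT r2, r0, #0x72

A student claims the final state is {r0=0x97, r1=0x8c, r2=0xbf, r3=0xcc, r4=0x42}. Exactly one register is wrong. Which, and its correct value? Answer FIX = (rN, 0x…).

FIX = (r4, 0x7b)

[0] flags=0010 → (cmp)
[1] flags=0010 VC?T → r4=0xb9
[2] flags=0010 NE?T → r3=0xcc
[3] flags=0010 VC?T → r0=0x97
[4] flags=1000 → (cmp)
[5] flags=1000 LS?T → r4=0x7b
[6] flags=1000 HI?F → skip
[7] flags=1000 GE?F → skip
[8] flags=1001 → (cmp)
[9] flags=1001 MI?T → r1=0x8c
[10] flags=1001 LT?F → skip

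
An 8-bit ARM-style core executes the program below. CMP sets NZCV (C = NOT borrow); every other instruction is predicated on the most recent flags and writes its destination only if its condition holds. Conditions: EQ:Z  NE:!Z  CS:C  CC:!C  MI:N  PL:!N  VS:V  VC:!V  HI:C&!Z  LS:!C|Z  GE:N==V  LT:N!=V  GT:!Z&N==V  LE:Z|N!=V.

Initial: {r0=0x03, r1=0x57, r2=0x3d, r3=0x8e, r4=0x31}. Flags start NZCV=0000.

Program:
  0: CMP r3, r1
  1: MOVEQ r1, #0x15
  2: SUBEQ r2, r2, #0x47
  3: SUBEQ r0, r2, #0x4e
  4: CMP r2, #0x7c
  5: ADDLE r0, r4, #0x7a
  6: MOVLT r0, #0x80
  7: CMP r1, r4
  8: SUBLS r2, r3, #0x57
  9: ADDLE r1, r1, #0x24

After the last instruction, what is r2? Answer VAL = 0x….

[0] flags=0011 → (cmp)
[1] flags=0011 EQ?F → skip
[2] flags=0011 EQ?F → skip
[3] flags=0011 EQ?F → skip
[4] flags=1000 → (cmp)
[5] flags=1000 LE?T → r0=0xab
[6] flags=1000 LT?T → r0=0x80
[7] flags=0010 → (cmp)
[8] flags=0010 LS?F → skip
[9] flags=0010 LE?F → skip

VAL = 0x3d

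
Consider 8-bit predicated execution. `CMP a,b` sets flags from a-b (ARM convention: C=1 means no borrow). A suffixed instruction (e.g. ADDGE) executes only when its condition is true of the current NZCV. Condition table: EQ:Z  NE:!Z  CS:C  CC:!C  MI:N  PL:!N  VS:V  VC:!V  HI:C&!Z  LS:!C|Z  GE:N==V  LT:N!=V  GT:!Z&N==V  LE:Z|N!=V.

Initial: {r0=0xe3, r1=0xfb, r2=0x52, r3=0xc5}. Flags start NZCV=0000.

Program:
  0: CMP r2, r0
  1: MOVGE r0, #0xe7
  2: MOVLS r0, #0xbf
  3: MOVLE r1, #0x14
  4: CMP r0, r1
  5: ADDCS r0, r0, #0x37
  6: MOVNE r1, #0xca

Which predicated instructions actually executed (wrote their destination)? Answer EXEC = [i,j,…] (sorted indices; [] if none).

EXEC = [1,2,6]

0: ✓ CMP  NZCV=0000
1: ✓ MOVGE  r0←0xe7
2: ✓ MOVLS  r0←0xbf
3: · MOVLE
4: ✓ CMP  NZCV=1000
5: · ADDCS
6: ✓ MOVNE  r1←0xca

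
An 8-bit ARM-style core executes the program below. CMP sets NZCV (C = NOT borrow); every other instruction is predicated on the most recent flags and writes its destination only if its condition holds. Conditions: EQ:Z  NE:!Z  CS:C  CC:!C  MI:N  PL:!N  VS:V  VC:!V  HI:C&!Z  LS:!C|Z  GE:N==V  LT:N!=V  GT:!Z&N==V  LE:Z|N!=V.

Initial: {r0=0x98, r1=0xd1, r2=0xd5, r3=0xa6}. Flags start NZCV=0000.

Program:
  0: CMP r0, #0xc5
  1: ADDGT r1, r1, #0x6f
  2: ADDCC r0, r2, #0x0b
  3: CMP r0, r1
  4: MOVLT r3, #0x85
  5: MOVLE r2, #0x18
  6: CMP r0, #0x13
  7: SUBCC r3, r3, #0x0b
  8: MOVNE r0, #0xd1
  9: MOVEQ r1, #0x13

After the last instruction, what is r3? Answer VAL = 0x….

VAL = 0xa6

[0] flags=1000 → (cmp)
[1] flags=1000 GT?F → skip
[2] flags=1000 CC?T → r0=0xe0
[3] flags=0010 → (cmp)
[4] flags=0010 LT?F → skip
[5] flags=0010 LE?F → skip
[6] flags=1010 → (cmp)
[7] flags=1010 CC?F → skip
[8] flags=1010 NE?T → r0=0xd1
[9] flags=1010 EQ?F → skip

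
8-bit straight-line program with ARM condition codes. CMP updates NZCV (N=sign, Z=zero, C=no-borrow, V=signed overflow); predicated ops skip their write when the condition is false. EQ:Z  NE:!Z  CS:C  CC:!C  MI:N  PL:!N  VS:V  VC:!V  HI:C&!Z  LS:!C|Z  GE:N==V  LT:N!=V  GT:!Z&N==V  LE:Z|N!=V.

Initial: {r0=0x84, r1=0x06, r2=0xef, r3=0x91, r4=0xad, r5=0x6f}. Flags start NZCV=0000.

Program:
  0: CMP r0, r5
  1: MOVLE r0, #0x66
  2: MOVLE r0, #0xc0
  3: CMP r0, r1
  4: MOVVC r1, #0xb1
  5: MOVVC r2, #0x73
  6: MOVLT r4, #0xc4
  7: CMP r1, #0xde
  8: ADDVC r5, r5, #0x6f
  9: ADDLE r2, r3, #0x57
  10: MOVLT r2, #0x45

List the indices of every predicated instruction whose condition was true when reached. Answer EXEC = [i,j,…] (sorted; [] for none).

[0] flags=0011 → (cmp)
[1] flags=0011 LE?T → r0=0x66
[2] flags=0011 LE?T → r0=0xc0
[3] flags=1010 → (cmp)
[4] flags=1010 VC?T → r1=0xb1
[5] flags=1010 VC?T → r2=0x73
[6] flags=1010 LT?T → r4=0xc4
[7] flags=1000 → (cmp)
[8] flags=1000 VC?T → r5=0xde
[9] flags=1000 LE?T → r2=0xe8
[10] flags=1000 LT?T → r2=0x45

EXEC = [1,2,4,5,6,8,9,10]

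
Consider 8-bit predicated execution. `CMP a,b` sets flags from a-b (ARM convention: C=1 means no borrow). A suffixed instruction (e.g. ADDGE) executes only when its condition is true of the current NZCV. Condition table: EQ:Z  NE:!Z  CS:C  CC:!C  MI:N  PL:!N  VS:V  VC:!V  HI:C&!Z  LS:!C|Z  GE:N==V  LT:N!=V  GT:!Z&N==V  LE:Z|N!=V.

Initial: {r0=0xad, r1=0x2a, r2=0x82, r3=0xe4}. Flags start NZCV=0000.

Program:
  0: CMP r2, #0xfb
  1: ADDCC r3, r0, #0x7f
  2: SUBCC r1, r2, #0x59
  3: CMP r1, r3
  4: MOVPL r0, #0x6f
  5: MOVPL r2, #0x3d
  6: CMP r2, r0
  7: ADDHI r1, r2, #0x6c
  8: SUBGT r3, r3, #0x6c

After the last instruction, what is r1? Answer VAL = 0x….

[0] flags=1000 → (cmp)
[1] flags=1000 CC?T → r3=0x2c
[2] flags=1000 CC?T → r1=0x29
[3] flags=1000 → (cmp)
[4] flags=1000 PL?F → skip
[5] flags=1000 PL?F → skip
[6] flags=1000 → (cmp)
[7] flags=1000 HI?F → skip
[8] flags=1000 GT?F → skip

VAL = 0x29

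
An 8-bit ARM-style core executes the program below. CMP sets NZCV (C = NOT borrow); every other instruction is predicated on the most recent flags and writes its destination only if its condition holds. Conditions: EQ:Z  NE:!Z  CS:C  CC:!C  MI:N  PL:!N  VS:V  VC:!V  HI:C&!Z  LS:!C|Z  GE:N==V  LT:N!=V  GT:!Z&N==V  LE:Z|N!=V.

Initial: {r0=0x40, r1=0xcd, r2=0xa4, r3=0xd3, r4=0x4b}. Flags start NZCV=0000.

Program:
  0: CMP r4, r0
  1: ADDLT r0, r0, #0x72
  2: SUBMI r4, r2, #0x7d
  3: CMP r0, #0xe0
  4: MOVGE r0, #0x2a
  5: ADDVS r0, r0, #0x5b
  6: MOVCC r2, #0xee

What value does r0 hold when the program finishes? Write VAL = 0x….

VAL = 0x2a

0: ✓ CMP  NZCV=0010
1: · ADDLT
2: · SUBMI
3: ✓ CMP  NZCV=0000
4: ✓ MOVGE  r0←0x2a
5: · ADDVS
6: ✓ MOVCC  r2←0xee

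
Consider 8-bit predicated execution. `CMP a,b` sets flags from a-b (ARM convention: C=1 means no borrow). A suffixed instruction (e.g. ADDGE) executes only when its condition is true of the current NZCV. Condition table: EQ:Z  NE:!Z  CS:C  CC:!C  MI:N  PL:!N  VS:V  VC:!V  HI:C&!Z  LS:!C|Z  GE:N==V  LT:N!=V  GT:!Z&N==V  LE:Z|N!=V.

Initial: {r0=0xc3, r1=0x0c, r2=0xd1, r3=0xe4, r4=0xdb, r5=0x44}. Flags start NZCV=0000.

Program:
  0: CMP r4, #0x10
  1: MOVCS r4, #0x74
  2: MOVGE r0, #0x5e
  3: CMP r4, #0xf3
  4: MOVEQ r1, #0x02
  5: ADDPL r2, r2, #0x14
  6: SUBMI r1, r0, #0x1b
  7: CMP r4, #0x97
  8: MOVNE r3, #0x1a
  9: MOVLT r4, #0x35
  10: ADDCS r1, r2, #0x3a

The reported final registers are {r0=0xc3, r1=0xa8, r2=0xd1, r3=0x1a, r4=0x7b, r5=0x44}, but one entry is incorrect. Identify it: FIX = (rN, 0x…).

0: ✓ CMP  NZCV=1010
1: ✓ MOVCS  r4←0x74
2: · MOVGE
3: ✓ CMP  NZCV=1001
4: · MOVEQ
5: · ADDPL
6: ✓ SUBMI  r1←0xa8
7: ✓ CMP  NZCV=1001
8: ✓ MOVNE  r3←0x1a
9: · MOVLT
10: · ADDCS

FIX = (r4, 0x74)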